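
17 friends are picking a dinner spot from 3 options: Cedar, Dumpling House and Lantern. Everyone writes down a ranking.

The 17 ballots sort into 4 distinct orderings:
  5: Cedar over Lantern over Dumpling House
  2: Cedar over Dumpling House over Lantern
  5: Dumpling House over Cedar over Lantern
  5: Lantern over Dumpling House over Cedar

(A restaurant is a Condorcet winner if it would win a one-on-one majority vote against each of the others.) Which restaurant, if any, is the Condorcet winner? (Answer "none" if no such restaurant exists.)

Check each pair by majority over 17 ballots:
Cedar vs Dumpling House: Dumpling House, 10–7.
Cedar vs Lantern: Cedar wins 12–5.
Dumpling House–Lantern: Lantern 10–7.
Every restaurant loses at least once (Cedar loses to Dumpling House; Dumpling House loses to Lantern; Lantern loses to Cedar). The majority relation contains the cycle Cedar beats Lantern beats Dumpling House beats Cedar, so there is no Condorcet winner.

none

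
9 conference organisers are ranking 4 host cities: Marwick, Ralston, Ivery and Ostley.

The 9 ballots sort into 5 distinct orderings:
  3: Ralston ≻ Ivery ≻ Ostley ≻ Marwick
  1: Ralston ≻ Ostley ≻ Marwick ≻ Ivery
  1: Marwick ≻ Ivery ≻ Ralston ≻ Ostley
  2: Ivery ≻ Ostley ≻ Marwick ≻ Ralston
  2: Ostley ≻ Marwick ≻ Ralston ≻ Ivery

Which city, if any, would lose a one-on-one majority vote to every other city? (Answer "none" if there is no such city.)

none

Head-to-head results (9 organisers):
Marwick vs Ralston: Marwick, 5–4.
Marwick vs Ivery: 4 to 5, Ivery.
Marwick vs Ostley: Ostley wins 8–1.
Ralston vs Ivery: Ralston, 6–3.
Ralston vs Ostley: Ralston is ranked higher on 3+1+1 = 5 ballots, Ostley on 4. Ralston wins 5–4.
Ivery vs Ostley: Ivery wins 6–3.
No city is winless: Marwick beats Ralston; Ralston beats Ivery; Ivery beats Marwick; Ostley beats Marwick. There is no Condorcet loser.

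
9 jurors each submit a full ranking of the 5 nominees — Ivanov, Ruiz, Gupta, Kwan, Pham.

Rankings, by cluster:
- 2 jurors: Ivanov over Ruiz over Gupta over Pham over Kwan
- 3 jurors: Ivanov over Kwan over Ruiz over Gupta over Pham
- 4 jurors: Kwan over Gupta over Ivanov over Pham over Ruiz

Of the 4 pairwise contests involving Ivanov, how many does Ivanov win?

4

Ivanov against each rival (9 jurors):
Ivanov vs Ruiz: Ivanov is ranked higher on 2+3+4 = 9 ballots, Ruiz on 0. Ivanov wins 9–0.
Ivanov vs Gupta: Ivanov, 5–4.
Ivanov vs Kwan: Ivanov is ranked higher on 2+3 = 5 ballots, Kwan on 4. Ivanov wins 5–4.
Ivanov–Pham: Ivanov 9–0.
Ivanov beats Ruiz, Gupta, Kwan, Pham — 4 pairwise wins.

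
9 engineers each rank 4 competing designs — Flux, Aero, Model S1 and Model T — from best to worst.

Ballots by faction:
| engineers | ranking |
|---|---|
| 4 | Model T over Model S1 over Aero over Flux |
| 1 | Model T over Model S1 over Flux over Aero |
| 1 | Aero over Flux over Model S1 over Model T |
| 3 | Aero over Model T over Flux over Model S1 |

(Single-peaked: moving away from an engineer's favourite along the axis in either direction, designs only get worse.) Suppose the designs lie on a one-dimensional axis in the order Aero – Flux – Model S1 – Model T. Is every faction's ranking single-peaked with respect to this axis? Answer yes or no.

Axis positions: Aero=1, Flux=2, Model S1=3, Model T=4.
Faction 1: ranking walks positions 4-3-1-2; Aero is ranked above Flux even though Flux lies between Aero and the peak Model T on the axis — preferences dip and rise again. Not single-peaked.
Faction 2 (peak Model T at position 4): ranking walks positions 4-3-2-1, expanding outward from the peak — single-peaked.
Faction 3 (peak Aero at position 1): ranking walks positions 1-2-3-4, expanding outward from the peak — single-peaked.
Faction 4: ranking walks positions 1-4-2-3; Model T is ranked above Flux even though Flux lies between Model T and the peak Aero on the axis — preferences dip and rise again. Not single-peaked.
Faction 1 violates single-peakedness, so the profile is not single-peaked on this axis.

no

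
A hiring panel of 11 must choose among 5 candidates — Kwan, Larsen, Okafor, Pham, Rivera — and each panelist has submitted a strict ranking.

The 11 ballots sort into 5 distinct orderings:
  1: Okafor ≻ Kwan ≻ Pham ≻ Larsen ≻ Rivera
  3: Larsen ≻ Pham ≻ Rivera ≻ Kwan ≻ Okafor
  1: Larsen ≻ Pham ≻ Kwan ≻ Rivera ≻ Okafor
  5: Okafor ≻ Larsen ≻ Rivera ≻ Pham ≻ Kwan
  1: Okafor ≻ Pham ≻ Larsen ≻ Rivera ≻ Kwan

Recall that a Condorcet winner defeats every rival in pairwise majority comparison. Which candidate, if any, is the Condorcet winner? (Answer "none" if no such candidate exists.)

Okafor

Check each pair by majority over 11 ballots:
Kwan–Larsen: Larsen 10–1.
Kwan vs Okafor: Okafor wins 7–4.
Kwan vs Pham: Pham, 10–1.
Kwan–Rivera: Rivera 9–2.
Larsen vs Okafor: Okafor wins 7–4.
Larsen vs Pham: Larsen wins 9–2.
Larsen vs Rivera: Larsen, 11–0.
Okafor–Pham: Okafor 7–4.
Okafor–Rivera: Okafor 7–4.
Pham–Rivera: Pham 6–5.
Okafor wins every pairwise contest, so Okafor is the Condorcet winner.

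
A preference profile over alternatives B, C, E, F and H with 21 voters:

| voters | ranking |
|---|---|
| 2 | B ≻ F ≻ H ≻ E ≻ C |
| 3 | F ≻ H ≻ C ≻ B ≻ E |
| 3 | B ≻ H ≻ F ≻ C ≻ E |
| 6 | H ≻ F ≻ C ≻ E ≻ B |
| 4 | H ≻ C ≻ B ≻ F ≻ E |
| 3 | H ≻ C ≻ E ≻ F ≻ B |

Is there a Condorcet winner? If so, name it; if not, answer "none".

H

Pairwise majorities:
B–C: C 16–5.
B vs E: B wins 12–9.
B vs F: F, 12–9.
B–H: H 16–5.
C vs E: C, 19–2.
C vs F: F wins 14–7.
C vs H: H wins 21–0.
E vs F: F, 18–3.
E–H: H 21–0.
F–H: H 16–5.
H wins every pairwise contest, so H is the Condorcet winner.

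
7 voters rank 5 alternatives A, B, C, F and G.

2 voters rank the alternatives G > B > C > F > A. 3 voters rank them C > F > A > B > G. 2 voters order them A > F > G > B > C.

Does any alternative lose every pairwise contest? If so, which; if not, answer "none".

Head-to-head results (7 voters):
A vs B: A wins 5–2.
A vs C: C, 5–2.
A vs F: 2 to 5, F.
A vs G: 5 to 2, A.
B vs C: 4 to 3, B.
B vs F: B preferred on 2 ballots; F wins 5–2.
B vs G: B is ranked higher on 3 ballots, G on 4. G wins 4–3.
C vs F: C, 5–2.
C vs G: 3 to 4, G.
F vs G: F preferred on 3+2 = 5 ballots; F wins 5–2.
Every alternative wins at least one matchup (A beats B; B beats C; C beats A; F beats A; G beats B), so there is no Condorcet loser.

none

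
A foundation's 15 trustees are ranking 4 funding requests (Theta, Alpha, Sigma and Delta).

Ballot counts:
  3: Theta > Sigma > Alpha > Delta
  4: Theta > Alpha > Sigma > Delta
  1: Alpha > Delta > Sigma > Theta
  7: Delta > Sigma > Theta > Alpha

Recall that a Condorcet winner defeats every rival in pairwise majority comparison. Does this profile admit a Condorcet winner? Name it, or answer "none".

Check each pair by majority over 15 ballots:
Theta vs Alpha: 3+4+7 = 14 for Theta, 1 for Alpha — Theta by 14–1.
Theta vs Sigma: Theta preferred on 3+4 = 7 ballots; Sigma wins 8–7.
Theta vs Delta: Theta is ranked higher on 3+4 = 7 ballots, Delta on 8. Delta wins 8–7.
Alpha vs Sigma: Alpha preferred on 4+1 = 5 ballots; Sigma wins 10–5.
Alpha vs Delta: Alpha preferred on 3+4+1 = 8 ballots; Alpha wins 8–7.
Sigma vs Delta: 3+4 = 7 for Sigma, 8 for Delta — Delta by 8–7.
Every project loses at least once (Theta loses to Sigma; Alpha loses to Theta; Sigma loses to Delta; Delta loses to Alpha). The majority relation contains the cycle Theta → Alpha → Delta → Theta, so there is no Condorcet winner.

none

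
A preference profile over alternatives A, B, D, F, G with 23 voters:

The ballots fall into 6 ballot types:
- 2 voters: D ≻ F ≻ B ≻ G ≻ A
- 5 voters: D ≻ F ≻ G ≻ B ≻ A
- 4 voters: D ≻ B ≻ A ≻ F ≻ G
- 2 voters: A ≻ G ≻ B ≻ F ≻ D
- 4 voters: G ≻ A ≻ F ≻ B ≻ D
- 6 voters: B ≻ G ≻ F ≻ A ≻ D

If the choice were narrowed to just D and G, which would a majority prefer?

G

Ballots ranking D above G: 2 + 5 + 4 = 11.
Ballots ranking G above D: 23 − 11 = 12.
G wins the head-to-head 12–11.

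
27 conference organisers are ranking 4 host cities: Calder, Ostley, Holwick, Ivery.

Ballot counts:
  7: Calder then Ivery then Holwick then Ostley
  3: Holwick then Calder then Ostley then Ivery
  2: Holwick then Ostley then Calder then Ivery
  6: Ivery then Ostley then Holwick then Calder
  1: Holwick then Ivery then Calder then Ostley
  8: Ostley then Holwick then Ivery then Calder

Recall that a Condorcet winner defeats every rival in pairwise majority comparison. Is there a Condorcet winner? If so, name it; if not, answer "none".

none

Pairwise majorities:
Calder vs Ostley: Calder preferred on 7+3+1 = 11 ballots; Ostley wins 16–11.
Calder vs Holwick: Calder preferred on 7 ballots; Holwick wins 20–7.
Calder vs Ivery: 7+3+2 = 12 for Calder, 15 for Ivery — Ivery by 15–12.
Ostley vs Holwick: Ostley, 14–13.
Ostley vs Ivery: Ostley is ranked higher on 3+2+8 = 13 ballots, Ivery on 14. Ivery wins 14–13.
Holwick–Ivery: Holwick 14–13.
Every city loses at least once (Calder loses to Ostley; Ostley loses to Ivery; Holwick loses to Ostley; Ivery loses to Holwick). The majority relation contains the cycle Ostley beats Holwick beats Ivery beats Ostley, so there is no Condorcet winner.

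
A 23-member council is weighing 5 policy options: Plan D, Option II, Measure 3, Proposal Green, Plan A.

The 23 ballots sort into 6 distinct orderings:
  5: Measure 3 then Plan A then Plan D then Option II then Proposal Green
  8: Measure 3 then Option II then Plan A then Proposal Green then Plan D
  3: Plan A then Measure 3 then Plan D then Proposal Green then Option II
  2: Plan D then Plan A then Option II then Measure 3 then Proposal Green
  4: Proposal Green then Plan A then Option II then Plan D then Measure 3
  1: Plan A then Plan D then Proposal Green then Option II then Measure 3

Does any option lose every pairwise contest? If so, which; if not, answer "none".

Plan D

Head-to-head results (23 council members):
Plan D vs Option II: 11 to 12, Option II.
Plan D vs Measure 3: 7 to 16, Measure 3.
Plan D vs Proposal Green: Proposal Green wins 12–11.
Plan D vs Plan A: Plan A, 21–2.
Option II vs Measure 3: Option II is ranked higher on 2+4+1 = 7 ballots, Measure 3 on 16. Measure 3 wins 16–7.
Option II vs Proposal Green: Option II, 15–8.
Option II vs Plan A: Plan A, 15–8.
Measure 3 vs Proposal Green: 5+8+3+2 = 18 for Measure 3, 5 for Proposal Green — Measure 3 by 18–5.
Measure 3 vs Plan A: 5+8 = 13 for Measure 3, 10 for Plan A — Measure 3 by 13–10.
Proposal Green vs Plan A: Plan A, 19–4.
Only Plan D has no wins; Plan D is the Condorcet loser.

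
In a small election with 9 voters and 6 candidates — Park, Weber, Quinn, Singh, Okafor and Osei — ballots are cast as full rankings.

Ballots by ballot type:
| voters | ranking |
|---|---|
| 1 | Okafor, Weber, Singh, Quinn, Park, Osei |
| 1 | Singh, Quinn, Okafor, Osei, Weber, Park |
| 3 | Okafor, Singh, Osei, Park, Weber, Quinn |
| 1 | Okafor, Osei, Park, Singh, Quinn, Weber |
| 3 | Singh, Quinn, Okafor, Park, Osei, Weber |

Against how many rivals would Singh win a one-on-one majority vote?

4

Singh against each rival (9 voters):
Singh vs Park: 1+1+3+3 = 8 for Singh, 1 for Park — Singh by 8–1.
Singh vs Weber: Singh preferred on 1+3+1+3 = 8 ballots; Singh wins 8–1.
Singh vs Quinn: Singh wins 9–0.
Singh vs Okafor: 1+3 = 4 for Singh, 5 for Okafor — Okafor by 5–4.
Singh vs Osei: Singh wins 8–1.
Singh beats Park, Weber, Quinn, Osei; loses to Okafor — 4 pairwise wins.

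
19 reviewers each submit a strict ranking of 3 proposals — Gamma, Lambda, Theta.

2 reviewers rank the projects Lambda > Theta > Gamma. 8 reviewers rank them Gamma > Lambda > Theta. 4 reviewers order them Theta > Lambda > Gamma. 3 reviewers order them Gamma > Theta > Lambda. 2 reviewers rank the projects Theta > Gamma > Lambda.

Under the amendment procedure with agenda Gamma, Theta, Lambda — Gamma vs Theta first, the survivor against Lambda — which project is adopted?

Round 1: Gamma vs Theta — 11–8, Gamma advances.
Round 2: Gamma vs Lambda — 13–6, Gamma advances.
The agenda winner is Gamma.

Gamma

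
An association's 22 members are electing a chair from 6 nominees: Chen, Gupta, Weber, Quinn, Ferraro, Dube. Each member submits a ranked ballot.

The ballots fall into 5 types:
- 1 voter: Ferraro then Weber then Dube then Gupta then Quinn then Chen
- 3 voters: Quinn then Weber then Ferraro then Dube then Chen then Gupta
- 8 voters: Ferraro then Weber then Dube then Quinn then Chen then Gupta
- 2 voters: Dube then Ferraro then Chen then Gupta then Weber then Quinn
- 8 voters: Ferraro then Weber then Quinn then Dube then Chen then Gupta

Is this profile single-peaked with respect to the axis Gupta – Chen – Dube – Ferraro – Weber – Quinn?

Axis positions: Gupta=1, Chen=2, Dube=3, Ferraro=4, Weber=5, Quinn=6.
Type 1: ranking walks positions 4-5-3-1-6-2; Gupta is ranked above Chen even though Chen lies between Gupta and the peak Ferraro on the axis — preferences dip and rise again. Not single-peaked.
Type 2 (peak Quinn at position 6): ranking walks positions 6-5-4-3-2-1, expanding outward from the peak — single-peaked.
Type 3 (peak Ferraro at position 4): ranking walks positions 4-5-3-6-2-1, expanding outward from the peak — single-peaked.
Type 4 (peak Dube at position 3): ranking walks positions 3-4-2-1-5-6, expanding outward from the peak — single-peaked.
Type 5 (peak Ferraro at position 4): ranking walks positions 4-5-6-3-2-1, expanding outward from the peak — single-peaked.
Type 1 violates single-peakedness, so the profile is not single-peaked on this axis.

no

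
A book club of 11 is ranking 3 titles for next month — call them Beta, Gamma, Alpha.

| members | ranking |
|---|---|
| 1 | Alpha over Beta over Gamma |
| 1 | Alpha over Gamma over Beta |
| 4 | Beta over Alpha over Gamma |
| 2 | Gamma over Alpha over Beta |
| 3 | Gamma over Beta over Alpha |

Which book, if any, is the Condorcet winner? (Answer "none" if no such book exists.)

Head-to-head results (11 members):
Beta vs Gamma: Gamma wins 6–5.
Beta–Alpha: Beta 7–4.
Gamma–Alpha: Alpha 6–5.
Every book loses at least once (Beta loses to Gamma; Gamma loses to Alpha; Alpha loses to Beta). The majority relation contains the cycle Beta → Alpha → Gamma → Beta, so there is no Condorcet winner.

none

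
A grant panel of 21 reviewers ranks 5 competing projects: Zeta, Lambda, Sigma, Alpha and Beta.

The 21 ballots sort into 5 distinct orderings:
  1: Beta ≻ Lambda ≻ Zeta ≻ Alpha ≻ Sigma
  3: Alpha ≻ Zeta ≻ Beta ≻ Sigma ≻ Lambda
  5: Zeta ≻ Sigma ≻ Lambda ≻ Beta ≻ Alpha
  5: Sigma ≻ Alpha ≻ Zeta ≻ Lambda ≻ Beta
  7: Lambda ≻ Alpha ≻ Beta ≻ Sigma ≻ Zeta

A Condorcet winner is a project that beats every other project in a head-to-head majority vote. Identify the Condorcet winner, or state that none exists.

none

Check each pair by majority over 21 ballots:
Zeta vs Lambda: 13 to 8, Zeta.
Zeta vs Sigma: 9 to 12, Sigma.
Zeta vs Alpha: 6 to 15, Alpha.
Zeta vs Beta: Zeta is ranked higher on 3+5+5 = 13 ballots, Beta on 8. Zeta wins 13–8.
Lambda vs Sigma: Lambda preferred on 1+7 = 8 ballots; Sigma wins 13–8.
Lambda vs Alpha: 13 to 8, Lambda.
Lambda vs Beta: 5+5+7 = 17 for Lambda, 4 for Beta — Lambda by 17–4.
Sigma vs Alpha: Sigma preferred on 5+5 = 10 ballots; Alpha wins 11–10.
Sigma vs Beta: 5+5 = 10 for Sigma, 11 for Beta — Beta by 11–10.
Alpha vs Beta: Alpha is ranked higher on 3+5+7 = 15 ballots, Beta on 6. Alpha wins 15–6.
Each project drops at least one matchup (Zeta loses to Sigma; Lambda loses to Zeta; Sigma loses to Alpha; Alpha loses to Lambda; Beta loses to Zeta); the cycle Zeta > Lambda > Alpha > Zeta rules out a Condorcet winner.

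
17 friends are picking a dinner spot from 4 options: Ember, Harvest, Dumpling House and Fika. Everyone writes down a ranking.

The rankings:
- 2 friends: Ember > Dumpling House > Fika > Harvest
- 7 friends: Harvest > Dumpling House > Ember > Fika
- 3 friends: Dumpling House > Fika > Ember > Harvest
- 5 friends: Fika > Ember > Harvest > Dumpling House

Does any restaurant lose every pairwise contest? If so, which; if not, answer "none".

none

Head-to-head results (17 friends):
Ember vs Harvest: 10 to 7, Ember.
Ember vs Dumpling House: Dumpling House wins 10–7.
Ember vs Fika: Ember preferred on 2+7 = 9 ballots; Ember wins 9–8.
Harvest vs Dumpling House: Harvest, 12–5.
Harvest vs Fika: 7 for Harvest, 10 for Fika — Fika by 10–7.
Dumpling House vs Fika: 12 to 5, Dumpling House.
Each restaurant has at least one pairwise win (Ember beats Harvest; Harvest beats Dumpling House; Dumpling House beats Ember; Fika beats Harvest) — no Condorcet loser.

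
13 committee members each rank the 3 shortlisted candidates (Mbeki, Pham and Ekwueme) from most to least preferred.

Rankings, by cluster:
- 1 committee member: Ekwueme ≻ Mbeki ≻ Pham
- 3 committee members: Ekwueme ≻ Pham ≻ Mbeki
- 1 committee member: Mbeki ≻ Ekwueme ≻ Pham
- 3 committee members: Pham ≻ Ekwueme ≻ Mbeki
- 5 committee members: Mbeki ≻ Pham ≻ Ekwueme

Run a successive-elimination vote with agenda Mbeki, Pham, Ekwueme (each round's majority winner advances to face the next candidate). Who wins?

Ekwueme

Round 1: Mbeki vs Pham — 7–6, Mbeki advances.
Round 2: Mbeki vs Ekwueme — 6–7, Ekwueme advances.
The agenda winner is Ekwueme.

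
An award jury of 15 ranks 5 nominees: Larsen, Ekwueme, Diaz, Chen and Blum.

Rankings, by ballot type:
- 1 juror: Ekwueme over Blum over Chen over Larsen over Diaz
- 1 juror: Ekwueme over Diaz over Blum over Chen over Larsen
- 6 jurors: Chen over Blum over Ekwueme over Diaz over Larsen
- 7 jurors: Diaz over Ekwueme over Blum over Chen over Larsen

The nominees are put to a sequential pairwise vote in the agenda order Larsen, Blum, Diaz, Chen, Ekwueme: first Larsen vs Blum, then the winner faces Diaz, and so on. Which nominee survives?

Round 1: Larsen vs Blum — 0–15, Blum advances.
Round 2: Blum vs Diaz — 7–8, Diaz advances.
Round 3: Diaz vs Chen — 8–7, Diaz advances.
Round 4: Diaz vs Ekwueme — 7–8, Ekwueme advances.
Ekwueme survives the agenda.

Ekwueme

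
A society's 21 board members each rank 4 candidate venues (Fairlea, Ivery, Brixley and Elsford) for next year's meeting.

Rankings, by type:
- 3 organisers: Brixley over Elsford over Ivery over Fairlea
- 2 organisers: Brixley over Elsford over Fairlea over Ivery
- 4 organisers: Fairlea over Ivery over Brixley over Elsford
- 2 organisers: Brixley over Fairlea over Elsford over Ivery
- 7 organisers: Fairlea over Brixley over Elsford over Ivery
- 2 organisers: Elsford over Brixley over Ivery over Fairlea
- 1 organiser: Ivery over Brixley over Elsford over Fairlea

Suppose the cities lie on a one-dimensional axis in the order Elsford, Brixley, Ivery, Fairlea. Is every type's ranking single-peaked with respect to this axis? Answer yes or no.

no

Axis positions: Elsford=1, Brixley=2, Ivery=3, Fairlea=4.
Type 1 (peak Brixley at position 2): ranking walks positions 2-1-3-4, expanding outward from the peak — single-peaked.
Type 2: ranking walks positions 2-1-4-3; Fairlea is ranked above Ivery even though Ivery lies between Fairlea and the peak Brixley on the axis — preferences dip and rise again. Not single-peaked.
Type 3 (peak Fairlea at position 4): ranking walks positions 4-3-2-1, expanding outward from the peak — single-peaked.
Type 4: ranking walks positions 2-4-1-3; Fairlea is ranked above Ivery even though Ivery lies between Fairlea and the peak Brixley on the axis — preferences dip and rise again. Not single-peaked.
Type 5: ranking walks positions 4-2-1-3; Brixley is ranked above Ivery even though Ivery lies between Brixley and the peak Fairlea on the axis — preferences dip and rise again. Not single-peaked.
Type 6 (peak Elsford at position 1): ranking walks positions 1-2-3-4, expanding outward from the peak — single-peaked.
Type 7 (peak Ivery at position 3): ranking walks positions 3-2-1-4, expanding outward from the peak — single-peaked.
Type 2 violates single-peakedness, so the profile is not single-peaked on this axis.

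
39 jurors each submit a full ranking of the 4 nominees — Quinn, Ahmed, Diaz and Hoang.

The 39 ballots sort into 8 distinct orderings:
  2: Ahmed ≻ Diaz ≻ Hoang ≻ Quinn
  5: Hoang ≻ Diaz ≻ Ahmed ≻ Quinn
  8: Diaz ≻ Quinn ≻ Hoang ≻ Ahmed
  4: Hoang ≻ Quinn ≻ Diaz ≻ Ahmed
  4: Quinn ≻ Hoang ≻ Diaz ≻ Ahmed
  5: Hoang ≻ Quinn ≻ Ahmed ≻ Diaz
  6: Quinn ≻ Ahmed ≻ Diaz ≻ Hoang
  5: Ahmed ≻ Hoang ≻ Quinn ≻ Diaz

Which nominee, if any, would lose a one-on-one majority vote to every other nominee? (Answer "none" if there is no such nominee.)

Ahmed

Head-to-head results (39 jurors):
Quinn vs Ahmed: Quinn preferred on 8+4+4+5+6 = 27 ballots; Quinn wins 27–12.
Quinn vs Diaz: Quinn preferred on 4+4+5+6+5 = 24 ballots; Quinn wins 24–15.
Quinn vs Hoang: 18 to 21, Hoang.
Ahmed vs Diaz: 18 to 21, Diaz.
Ahmed vs Hoang: Hoang wins 26–13.
Diaz vs Hoang: Hoang wins 23–16.
Only Ahmed has no wins; Ahmed is the Condorcet loser.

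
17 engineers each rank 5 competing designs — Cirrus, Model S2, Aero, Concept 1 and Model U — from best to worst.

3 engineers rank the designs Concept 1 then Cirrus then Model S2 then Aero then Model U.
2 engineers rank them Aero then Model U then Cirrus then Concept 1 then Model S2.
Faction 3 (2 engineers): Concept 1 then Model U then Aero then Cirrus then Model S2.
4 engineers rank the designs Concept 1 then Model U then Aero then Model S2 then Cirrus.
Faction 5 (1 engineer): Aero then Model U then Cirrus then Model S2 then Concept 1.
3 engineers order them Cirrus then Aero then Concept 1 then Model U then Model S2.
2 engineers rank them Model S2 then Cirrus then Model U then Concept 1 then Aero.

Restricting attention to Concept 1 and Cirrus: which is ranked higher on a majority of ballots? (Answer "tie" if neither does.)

Concept 1

Ballots ranking Concept 1 above Cirrus: 3 + 2 + 4 = 9.
Ballots ranking Cirrus above Concept 1: 17 − 9 = 8.
Concept 1 wins the head-to-head 9–8.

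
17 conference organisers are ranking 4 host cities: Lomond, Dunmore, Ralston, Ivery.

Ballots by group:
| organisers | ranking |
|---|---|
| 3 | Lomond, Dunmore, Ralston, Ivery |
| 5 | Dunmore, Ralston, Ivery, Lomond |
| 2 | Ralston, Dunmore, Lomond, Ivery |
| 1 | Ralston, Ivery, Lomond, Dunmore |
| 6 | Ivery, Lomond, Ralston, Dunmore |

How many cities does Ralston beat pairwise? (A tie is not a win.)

2

Ralston against each rival (17 organisers):
Ralston vs Lomond: 5+2+1 = 8 for Ralston, 9 for Lomond — Lomond by 9–8.
Ralston vs Dunmore: Ralston preferred on 2+1+6 = 9 ballots; Ralston wins 9–8.
Ralston vs Ivery: 3+5+2+1 = 11 for Ralston, 6 for Ivery — Ralston by 11–6.
Ralston beats Dunmore, Ivery; loses to Lomond — 2 pairwise wins.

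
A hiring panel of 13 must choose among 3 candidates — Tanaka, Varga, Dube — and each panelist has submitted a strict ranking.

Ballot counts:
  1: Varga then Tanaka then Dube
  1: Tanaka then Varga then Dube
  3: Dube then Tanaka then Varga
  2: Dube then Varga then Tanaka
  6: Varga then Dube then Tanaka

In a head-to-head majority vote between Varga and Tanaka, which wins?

Varga

Ballots ranking Varga above Tanaka: 1 + 2 + 6 = 9.
Ballots ranking Tanaka above Varga: 13 − 9 = 4.
Varga wins the head-to-head 9–4.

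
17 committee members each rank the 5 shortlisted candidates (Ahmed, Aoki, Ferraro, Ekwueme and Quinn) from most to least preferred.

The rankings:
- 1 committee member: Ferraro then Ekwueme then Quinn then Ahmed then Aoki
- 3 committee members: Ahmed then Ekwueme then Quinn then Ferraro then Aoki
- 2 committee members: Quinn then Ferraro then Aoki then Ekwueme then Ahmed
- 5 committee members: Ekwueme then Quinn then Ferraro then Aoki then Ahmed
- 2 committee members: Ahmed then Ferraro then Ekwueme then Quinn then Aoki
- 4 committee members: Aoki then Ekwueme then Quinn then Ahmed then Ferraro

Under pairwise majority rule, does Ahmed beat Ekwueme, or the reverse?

Ballots ranking Ahmed above Ekwueme: 3 + 2 = 5.
Ballots ranking Ekwueme above Ahmed: 17 − 5 = 12.
Ekwueme wins the head-to-head 12–5.

Ekwueme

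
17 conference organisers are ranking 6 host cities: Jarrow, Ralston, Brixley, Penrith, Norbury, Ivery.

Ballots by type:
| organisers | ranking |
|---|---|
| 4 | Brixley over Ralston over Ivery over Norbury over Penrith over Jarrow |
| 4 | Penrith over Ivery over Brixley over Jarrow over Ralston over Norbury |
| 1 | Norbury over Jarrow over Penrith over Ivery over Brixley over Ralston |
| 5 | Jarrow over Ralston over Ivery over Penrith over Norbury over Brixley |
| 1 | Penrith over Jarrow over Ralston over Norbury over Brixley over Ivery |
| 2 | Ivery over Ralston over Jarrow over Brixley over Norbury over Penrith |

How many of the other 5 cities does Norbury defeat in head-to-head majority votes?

0

Norbury against each rival (17 organisers):
Norbury vs Jarrow: 5 to 12, Jarrow.
Norbury vs Ralston: Norbury preferred on 1 ballot; Ralston wins 16–1.
Norbury vs Brixley: Norbury is ranked higher on 1+5+1 = 7 ballots, Brixley on 10. Brixley wins 10–7.
Norbury–Penrith: Penrith 10–7.
Norbury vs Ivery: Ivery, 15–2.
Norbury beats no one; loses to Jarrow, Ralston, Brixley, Penrith, Ivery — 0 pairwise wins.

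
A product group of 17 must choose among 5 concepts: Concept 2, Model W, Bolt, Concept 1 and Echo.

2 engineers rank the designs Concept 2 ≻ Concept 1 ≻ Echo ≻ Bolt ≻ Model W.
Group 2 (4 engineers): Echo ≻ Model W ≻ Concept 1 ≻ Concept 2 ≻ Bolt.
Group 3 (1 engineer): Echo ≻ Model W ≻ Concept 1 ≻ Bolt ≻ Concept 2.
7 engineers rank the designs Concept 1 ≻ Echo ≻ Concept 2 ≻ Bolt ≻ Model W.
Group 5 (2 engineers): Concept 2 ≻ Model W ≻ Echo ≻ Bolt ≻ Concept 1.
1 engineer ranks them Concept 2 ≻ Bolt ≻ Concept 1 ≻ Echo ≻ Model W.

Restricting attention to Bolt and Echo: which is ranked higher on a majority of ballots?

Echo

Ballots ranking Bolt above Echo: 1.
Ballots ranking Echo above Bolt: 17 − 1 = 16.
Echo wins the head-to-head 16–1.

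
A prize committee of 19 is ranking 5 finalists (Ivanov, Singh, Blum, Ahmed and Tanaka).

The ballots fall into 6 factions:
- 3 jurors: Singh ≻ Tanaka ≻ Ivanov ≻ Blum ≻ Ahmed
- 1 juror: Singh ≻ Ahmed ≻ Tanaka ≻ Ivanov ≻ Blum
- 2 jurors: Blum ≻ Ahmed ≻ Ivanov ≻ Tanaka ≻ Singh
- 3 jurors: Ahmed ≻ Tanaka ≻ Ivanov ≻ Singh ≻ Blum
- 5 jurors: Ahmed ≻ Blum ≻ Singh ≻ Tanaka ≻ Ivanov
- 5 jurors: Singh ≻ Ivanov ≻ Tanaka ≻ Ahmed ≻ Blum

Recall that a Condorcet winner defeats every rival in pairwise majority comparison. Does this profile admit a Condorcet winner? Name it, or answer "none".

Pairwise majorities:
Ivanov vs Singh: Singh, 14–5.
Ivanov–Blum: Ivanov 12–7.
Ivanov vs Ahmed: Ahmed wins 11–8.
Ivanov vs Tanaka: Tanaka, 12–7.
Singh vs Blum: Singh, 12–7.
Singh–Ahmed: Ahmed 10–9.
Singh vs Tanaka: Singh, 14–5.
Blum–Ahmed: Ahmed 14–5.
Blum–Tanaka: Tanaka 12–7.
Ahmed vs Tanaka: Ahmed wins 11–8.
Ahmed beats each of Ivanov, Singh, Blum, Tanaka — Ahmed is the Condorcet winner.

Ahmed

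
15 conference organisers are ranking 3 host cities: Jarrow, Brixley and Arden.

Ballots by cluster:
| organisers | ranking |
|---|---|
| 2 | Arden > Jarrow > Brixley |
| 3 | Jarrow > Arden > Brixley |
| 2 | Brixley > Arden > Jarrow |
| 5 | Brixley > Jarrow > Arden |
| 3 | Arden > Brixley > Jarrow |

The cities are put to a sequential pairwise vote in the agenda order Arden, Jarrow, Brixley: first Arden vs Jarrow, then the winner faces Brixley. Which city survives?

Brixley

Round 1: Arden vs Jarrow — 7–8, Jarrow advances.
Round 2: Jarrow vs Brixley — 5–10, Brixley advances.
The agenda winner is Brixley.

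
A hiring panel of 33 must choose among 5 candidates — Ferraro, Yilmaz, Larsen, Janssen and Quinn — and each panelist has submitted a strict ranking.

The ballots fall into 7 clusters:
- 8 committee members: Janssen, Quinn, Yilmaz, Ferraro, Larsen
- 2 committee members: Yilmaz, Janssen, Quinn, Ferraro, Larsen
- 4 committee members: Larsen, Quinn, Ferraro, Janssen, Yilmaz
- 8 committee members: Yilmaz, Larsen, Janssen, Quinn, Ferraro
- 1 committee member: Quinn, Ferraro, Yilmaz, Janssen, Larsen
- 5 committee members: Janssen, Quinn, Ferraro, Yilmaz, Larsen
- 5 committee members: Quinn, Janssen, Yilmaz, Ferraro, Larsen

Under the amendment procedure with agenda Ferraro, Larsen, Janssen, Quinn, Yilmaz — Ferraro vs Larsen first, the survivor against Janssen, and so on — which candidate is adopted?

Janssen

Round 1: Ferraro vs Larsen — 21–12, Ferraro advances.
Round 2: Ferraro vs Janssen — 5–28, Janssen advances.
Round 3: Janssen vs Quinn — 23–10, Janssen advances.
Round 4: Janssen vs Yilmaz — 22–11, Janssen advances.
Janssen survives the agenda.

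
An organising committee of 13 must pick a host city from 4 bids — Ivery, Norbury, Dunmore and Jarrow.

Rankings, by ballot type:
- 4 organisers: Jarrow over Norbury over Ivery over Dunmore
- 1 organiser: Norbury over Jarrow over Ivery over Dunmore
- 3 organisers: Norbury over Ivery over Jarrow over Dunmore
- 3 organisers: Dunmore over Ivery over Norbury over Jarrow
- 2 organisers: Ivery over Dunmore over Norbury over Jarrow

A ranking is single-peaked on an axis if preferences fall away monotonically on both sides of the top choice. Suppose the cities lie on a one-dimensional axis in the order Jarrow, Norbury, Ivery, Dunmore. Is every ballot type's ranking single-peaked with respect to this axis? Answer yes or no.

yes

Axis positions: Jarrow=1, Norbury=2, Ivery=3, Dunmore=4.
Ballot type 1 (peak Jarrow at position 1): ranking walks positions 1-2-3-4, expanding outward from the peak — single-peaked.
Ballot type 2 (peak Norbury at position 2): ranking walks positions 2-1-3-4, expanding outward from the peak — single-peaked.
Ballot type 3 (peak Norbury at position 2): ranking walks positions 2-3-1-4, expanding outward from the peak — single-peaked.
Ballot type 4 (peak Dunmore at position 4): ranking walks positions 4-3-2-1, expanding outward from the peak — single-peaked.
Ballot type 5 (peak Ivery at position 3): ranking walks positions 3-4-2-1, expanding outward from the peak — single-peaked.
Every ranking is single-peaked on this axis.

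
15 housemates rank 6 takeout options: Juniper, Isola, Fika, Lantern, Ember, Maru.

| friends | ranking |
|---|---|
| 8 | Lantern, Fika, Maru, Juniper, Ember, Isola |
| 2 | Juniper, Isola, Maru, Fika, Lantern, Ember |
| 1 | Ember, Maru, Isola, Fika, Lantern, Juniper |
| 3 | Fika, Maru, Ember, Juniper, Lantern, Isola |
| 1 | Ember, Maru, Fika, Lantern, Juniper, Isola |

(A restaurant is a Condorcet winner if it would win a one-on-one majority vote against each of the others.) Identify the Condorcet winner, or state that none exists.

Lantern

Check each pair by majority over 15 ballots:
Juniper vs Isola: 8+2+3+1 = 14 for Juniper, 1 for Isola — Juniper by 14–1.
Juniper vs Fika: 2 to 13, Fika.
Juniper vs Lantern: 5 to 10, Lantern.
Juniper vs Ember: Juniper preferred on 8+2 = 10 ballots; Juniper wins 10–5.
Juniper vs Maru: Juniper preferred on 2 ballots; Maru wins 13–2.
Isola vs Fika: Isola preferred on 2+1 = 3 ballots; Fika wins 12–3.
Isola vs Lantern: Isola preferred on 2+1 = 3 ballots; Lantern wins 12–3.
Isola vs Ember: Isola is ranked higher on 2 ballots, Ember on 13. Ember wins 13–2.
Isola vs Maru: Isola preferred on 2 ballots; Maru wins 13–2.
Fika vs Lantern: 7 to 8, Lantern.
Fika vs Ember: 8+2+3 = 13 for Fika, 2 for Ember — Fika by 13–2.
Fika vs Maru: Fika is ranked higher on 8+3 = 11 ballots, Maru on 4. Fika wins 11–4.
Lantern vs Ember: 8+2 = 10 for Lantern, 5 for Ember — Lantern by 10–5.
Lantern vs Maru: 8 for Lantern, 7 for Maru — Lantern by 8–7.
Ember vs Maru: Ember preferred on 1+1 = 2 ballots; Maru wins 13–2.
Only Lantern has no losses; Lantern is the Condorcet winner.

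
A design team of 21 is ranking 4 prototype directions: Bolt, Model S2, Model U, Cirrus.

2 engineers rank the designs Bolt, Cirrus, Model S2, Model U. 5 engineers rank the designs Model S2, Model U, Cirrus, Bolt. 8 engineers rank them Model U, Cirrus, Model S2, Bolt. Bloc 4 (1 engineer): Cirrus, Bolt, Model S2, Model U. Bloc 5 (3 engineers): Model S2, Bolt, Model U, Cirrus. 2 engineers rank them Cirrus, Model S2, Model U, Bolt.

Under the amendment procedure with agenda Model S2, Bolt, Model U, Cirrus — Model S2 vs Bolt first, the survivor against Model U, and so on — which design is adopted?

Cirrus

Round 1: Model S2 vs Bolt — 18–3, Model S2 advances.
Round 2: Model S2 vs Model U — 13–8, Model S2 advances.
Round 3: Model S2 vs Cirrus — 8–13, Cirrus advances.
The agenda winner is Cirrus.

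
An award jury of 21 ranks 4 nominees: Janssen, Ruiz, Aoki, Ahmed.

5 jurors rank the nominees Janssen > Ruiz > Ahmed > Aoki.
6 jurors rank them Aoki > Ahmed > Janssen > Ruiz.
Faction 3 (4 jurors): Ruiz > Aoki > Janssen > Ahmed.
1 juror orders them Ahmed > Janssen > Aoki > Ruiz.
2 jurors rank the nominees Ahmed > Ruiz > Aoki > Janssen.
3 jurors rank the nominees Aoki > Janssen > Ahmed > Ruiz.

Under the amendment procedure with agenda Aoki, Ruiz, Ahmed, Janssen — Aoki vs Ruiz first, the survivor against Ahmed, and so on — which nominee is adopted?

Janssen

Round 1: Aoki vs Ruiz — 10–11, Ruiz advances.
Round 2: Ruiz vs Ahmed — 9–12, Ahmed advances.
Round 3: Ahmed vs Janssen — 9–12, Janssen advances.
The agenda winner is Janssen.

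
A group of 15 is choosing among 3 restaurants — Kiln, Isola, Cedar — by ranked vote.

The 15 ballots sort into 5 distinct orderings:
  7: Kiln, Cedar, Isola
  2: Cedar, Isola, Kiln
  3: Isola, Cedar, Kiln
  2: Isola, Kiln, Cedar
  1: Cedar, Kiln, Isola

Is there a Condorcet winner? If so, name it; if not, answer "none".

Kiln

Pairwise majorities:
Kiln vs Isola: Kiln is ranked higher on 7+1 = 8 ballots, Isola on 7. Kiln wins 8–7.
Kiln vs Cedar: 9 to 6, Kiln.
Isola vs Cedar: 5 to 10, Cedar.
Kiln beats each of Isola, Cedar — Kiln is the Condorcet winner.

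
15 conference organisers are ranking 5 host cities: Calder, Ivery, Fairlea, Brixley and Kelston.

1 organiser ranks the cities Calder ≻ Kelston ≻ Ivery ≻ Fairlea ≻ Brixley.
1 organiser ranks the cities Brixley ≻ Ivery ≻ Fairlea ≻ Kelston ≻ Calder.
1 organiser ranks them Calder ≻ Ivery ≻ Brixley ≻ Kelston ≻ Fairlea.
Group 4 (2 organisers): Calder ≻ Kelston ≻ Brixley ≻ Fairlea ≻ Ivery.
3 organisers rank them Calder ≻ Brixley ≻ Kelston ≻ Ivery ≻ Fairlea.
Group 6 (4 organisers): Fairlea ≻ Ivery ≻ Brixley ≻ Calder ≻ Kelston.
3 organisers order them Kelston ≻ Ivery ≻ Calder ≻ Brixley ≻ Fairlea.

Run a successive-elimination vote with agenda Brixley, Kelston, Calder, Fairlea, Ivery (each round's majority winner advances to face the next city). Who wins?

Ivery

Round 1: Brixley vs Kelston — 9–6, Brixley advances.
Round 2: Brixley vs Calder — 5–10, Calder advances.
Round 3: Calder vs Fairlea — 10–5, Calder advances.
Round 4: Calder vs Ivery — 7–8, Ivery advances.
Ivery survives the agenda.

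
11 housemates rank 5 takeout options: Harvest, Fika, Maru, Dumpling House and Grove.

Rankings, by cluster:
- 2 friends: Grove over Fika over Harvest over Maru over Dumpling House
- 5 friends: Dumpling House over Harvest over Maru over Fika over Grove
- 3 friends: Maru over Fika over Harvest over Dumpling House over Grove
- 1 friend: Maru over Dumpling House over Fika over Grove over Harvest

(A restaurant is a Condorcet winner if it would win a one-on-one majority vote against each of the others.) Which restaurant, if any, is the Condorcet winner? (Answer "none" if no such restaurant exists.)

Pairwise majorities:
Harvest vs Fika: Fika wins 6–5.
Harvest vs Maru: Harvest, 7–4.
Harvest vs Dumpling House: Dumpling House wins 6–5.
Harvest vs Grove: Harvest wins 8–3.
Fika vs Maru: Maru, 9–2.
Fika–Dumpling House: Dumpling House 6–5.
Fika vs Grove: Fika, 9–2.
Maru vs Dumpling House: Maru wins 6–5.
Maru vs Grove: Maru wins 9–2.
Dumpling House vs Grove: Dumpling House, 9–2.
No restaurant is unbeaten: Harvest loses to Fika; Fika loses to Maru; Maru loses to Harvest; Dumpling House loses to Maru; Grove loses to Harvest. In particular Harvest → Maru → Fika → Harvest is a majority cycle — no Condorcet winner exists.

none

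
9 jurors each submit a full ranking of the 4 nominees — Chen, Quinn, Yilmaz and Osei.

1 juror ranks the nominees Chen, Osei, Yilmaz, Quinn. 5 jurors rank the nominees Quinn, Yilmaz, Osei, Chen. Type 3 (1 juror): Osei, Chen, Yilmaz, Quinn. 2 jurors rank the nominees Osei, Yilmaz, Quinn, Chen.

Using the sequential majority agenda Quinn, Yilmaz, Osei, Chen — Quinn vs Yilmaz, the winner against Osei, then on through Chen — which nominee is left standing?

Round 1: Quinn vs Yilmaz — 5–4, Quinn advances.
Round 2: Quinn vs Osei — 5–4, Quinn advances.
Round 3: Quinn vs Chen — 7–2, Quinn advances.
The agenda winner is Quinn.

Quinn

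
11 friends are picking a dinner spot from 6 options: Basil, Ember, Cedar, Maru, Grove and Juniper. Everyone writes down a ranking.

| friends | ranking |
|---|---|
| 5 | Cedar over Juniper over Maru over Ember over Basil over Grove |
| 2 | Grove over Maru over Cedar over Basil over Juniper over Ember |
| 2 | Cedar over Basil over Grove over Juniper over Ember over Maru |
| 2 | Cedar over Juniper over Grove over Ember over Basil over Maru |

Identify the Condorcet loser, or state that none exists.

Pairwise majorities:
Basil vs Ember: 4 to 7, Ember.
Basil vs Cedar: Cedar, 11–0.
Basil vs Maru: Basil is ranked higher on 2+2 = 4 ballots, Maru on 7. Maru wins 7–4.
Basil vs Grove: Basil preferred on 5+2 = 7 ballots; Basil wins 7–4.
Basil vs Juniper: 2+2 = 4 for Basil, 7 for Juniper — Juniper by 7–4.
Ember vs Cedar: Ember preferred on 0 ballots; Cedar wins 11–0.
Ember vs Maru: 4 to 7, Maru.
Ember vs Grove: 5 for Ember, 6 for Grove — Grove by 6–5.
Ember vs Juniper: Ember is ranked higher on 0 ballots, Juniper on 11. Juniper wins 11–0.
Cedar vs Maru: 5+2+2 = 9 for Cedar, 2 for Maru — Cedar by 9–2.
Cedar–Grove: Cedar 9–2.
Cedar–Juniper: Cedar 11–0.
Maru vs Grove: 5 for Maru, 6 for Grove — Grove by 6–5.
Maru–Juniper: Juniper 9–2.
Grove vs Juniper: 2+2 = 4 for Grove, 7 for Juniper — Juniper by 7–4.
Every restaurant wins at least one matchup (Basil beats Grove; Ember beats Basil; Cedar beats Basil; Maru beats Basil; Grove beats Ember; Juniper beats Basil), so there is no Condorcet loser.

none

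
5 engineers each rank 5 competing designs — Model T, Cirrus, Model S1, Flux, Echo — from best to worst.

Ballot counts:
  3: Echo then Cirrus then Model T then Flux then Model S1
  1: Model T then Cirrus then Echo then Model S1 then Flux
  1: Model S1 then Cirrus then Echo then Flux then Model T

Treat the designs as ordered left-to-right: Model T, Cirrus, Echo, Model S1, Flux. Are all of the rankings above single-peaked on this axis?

Axis positions: Model T=1, Cirrus=2, Echo=3, Model S1=4, Flux=5.
Bloc 1: ranking walks positions 3-2-1-5-4; Flux is ranked above Model S1 even though Model S1 lies between Flux and the peak Echo on the axis — preferences dip and rise again. Not single-peaked.
Bloc 2 (peak Model T at position 1): ranking walks positions 1-2-3-4-5, expanding outward from the peak — single-peaked.
Bloc 3: ranking walks positions 4-2-3-5-1; Cirrus is ranked above Echo even though Echo lies between Cirrus and the peak Model S1 on the axis — preferences dip and rise again. Not single-peaked.
Bloc 1 violates single-peakedness, so the profile is not single-peaked on this axis.

no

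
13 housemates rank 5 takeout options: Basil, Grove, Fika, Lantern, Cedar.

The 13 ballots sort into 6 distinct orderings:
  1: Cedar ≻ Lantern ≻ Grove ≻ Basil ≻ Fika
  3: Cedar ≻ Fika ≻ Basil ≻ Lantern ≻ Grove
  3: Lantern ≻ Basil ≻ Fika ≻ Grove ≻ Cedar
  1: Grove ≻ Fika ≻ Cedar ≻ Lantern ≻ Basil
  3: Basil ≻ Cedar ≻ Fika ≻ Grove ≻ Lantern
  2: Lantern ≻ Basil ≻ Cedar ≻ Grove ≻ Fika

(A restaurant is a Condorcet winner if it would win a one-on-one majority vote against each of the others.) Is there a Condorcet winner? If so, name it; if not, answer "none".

none

Pairwise majorities:
Basil vs Grove: 11 to 2, Basil.
Basil vs Fika: 1+3+3+2 = 9 for Basil, 4 for Fika — Basil by 9–4.
Basil vs Lantern: 6 to 7, Lantern.
Basil vs Cedar: 3+3+2 = 8 for Basil, 5 for Cedar — Basil by 8–5.
Grove vs Fika: 1+1+2 = 4 for Grove, 9 for Fika — Fika by 9–4.
Grove vs Lantern: Grove is ranked higher on 1+3 = 4 ballots, Lantern on 9. Lantern wins 9–4.
Grove vs Cedar: 3+1 = 4 for Grove, 9 for Cedar — Cedar by 9–4.
Fika vs Lantern: 7 to 6, Fika.
Fika vs Cedar: Fika is ranked higher on 3+1 = 4 ballots, Cedar on 9. Cedar wins 9–4.
Lantern vs Cedar: Lantern is ranked higher on 3+2 = 5 ballots, Cedar on 8. Cedar wins 8–5.
Every restaurant loses at least once (Basil loses to Lantern; Grove loses to Basil; Fika loses to Basil; Lantern loses to Fika; Cedar loses to Basil). The majority relation contains the cycle Basil beats Fika beats Lantern beats Basil, so there is no Condorcet winner.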